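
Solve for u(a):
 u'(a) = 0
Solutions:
 u(a) = C1


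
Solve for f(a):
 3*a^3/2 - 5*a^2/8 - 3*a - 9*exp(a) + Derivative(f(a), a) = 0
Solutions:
 f(a) = C1 - 3*a^4/8 + 5*a^3/24 + 3*a^2/2 + 9*exp(a)


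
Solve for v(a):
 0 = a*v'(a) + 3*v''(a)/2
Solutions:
 v(a) = C1 + C2*erf(sqrt(3)*a/3)


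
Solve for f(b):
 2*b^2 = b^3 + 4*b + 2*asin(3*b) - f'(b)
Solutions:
 f(b) = C1 + b^4/4 - 2*b^3/3 + 2*b^2 + 2*b*asin(3*b) + 2*sqrt(1 - 9*b^2)/3


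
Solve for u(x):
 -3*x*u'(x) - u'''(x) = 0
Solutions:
 u(x) = C1 + Integral(C2*airyai(-3^(1/3)*x) + C3*airybi(-3^(1/3)*x), x)


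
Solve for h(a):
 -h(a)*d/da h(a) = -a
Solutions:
 h(a) = -sqrt(C1 + a^2)
 h(a) = sqrt(C1 + a^2)


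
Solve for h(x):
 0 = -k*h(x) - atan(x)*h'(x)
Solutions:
 h(x) = C1*exp(-k*Integral(1/atan(x), x))


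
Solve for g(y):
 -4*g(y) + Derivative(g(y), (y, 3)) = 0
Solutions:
 g(y) = C3*exp(2^(2/3)*y) + (C1*sin(2^(2/3)*sqrt(3)*y/2) + C2*cos(2^(2/3)*sqrt(3)*y/2))*exp(-2^(2/3)*y/2)


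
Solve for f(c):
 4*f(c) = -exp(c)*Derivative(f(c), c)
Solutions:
 f(c) = C1*exp(4*exp(-c))


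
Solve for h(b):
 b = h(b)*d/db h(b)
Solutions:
 h(b) = -sqrt(C1 + b^2)
 h(b) = sqrt(C1 + b^2)


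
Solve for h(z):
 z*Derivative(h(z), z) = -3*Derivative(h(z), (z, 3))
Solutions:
 h(z) = C1 + Integral(C2*airyai(-3^(2/3)*z/3) + C3*airybi(-3^(2/3)*z/3), z)


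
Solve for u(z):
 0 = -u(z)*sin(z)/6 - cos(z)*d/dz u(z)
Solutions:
 u(z) = C1*cos(z)^(1/6)


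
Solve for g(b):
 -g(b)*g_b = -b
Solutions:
 g(b) = -sqrt(C1 + b^2)
 g(b) = sqrt(C1 + b^2)


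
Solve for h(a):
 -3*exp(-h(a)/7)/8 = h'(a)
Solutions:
 h(a) = 7*log(C1 - 3*a/56)


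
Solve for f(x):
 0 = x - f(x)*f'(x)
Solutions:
 f(x) = -sqrt(C1 + x^2)
 f(x) = sqrt(C1 + x^2)


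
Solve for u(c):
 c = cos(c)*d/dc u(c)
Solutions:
 u(c) = C1 + Integral(c/cos(c), c)


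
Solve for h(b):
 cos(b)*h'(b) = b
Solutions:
 h(b) = C1 + Integral(b/cos(b), b)


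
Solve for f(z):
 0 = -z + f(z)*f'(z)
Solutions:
 f(z) = -sqrt(C1 + z^2)
 f(z) = sqrt(C1 + z^2)


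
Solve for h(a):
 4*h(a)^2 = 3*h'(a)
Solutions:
 h(a) = -3/(C1 + 4*a)


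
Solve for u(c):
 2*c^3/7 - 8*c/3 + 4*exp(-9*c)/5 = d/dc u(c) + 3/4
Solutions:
 u(c) = C1 + c^4/14 - 4*c^2/3 - 3*c/4 - 4*exp(-9*c)/45


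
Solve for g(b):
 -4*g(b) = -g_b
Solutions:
 g(b) = C1*exp(4*b)


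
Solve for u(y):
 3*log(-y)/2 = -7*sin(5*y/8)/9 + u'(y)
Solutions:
 u(y) = C1 + 3*y*log(-y)/2 - 3*y/2 - 56*cos(5*y/8)/45


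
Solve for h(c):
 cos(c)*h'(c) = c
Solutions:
 h(c) = C1 + Integral(c/cos(c), c)


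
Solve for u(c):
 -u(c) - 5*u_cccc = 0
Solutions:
 u(c) = (C1*sin(sqrt(2)*5^(3/4)*c/10) + C2*cos(sqrt(2)*5^(3/4)*c/10))*exp(-sqrt(2)*5^(3/4)*c/10) + (C3*sin(sqrt(2)*5^(3/4)*c/10) + C4*cos(sqrt(2)*5^(3/4)*c/10))*exp(sqrt(2)*5^(3/4)*c/10)


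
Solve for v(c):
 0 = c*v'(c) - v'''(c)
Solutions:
 v(c) = C1 + Integral(C2*airyai(c) + C3*airybi(c), c)


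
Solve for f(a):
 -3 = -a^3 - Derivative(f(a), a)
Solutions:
 f(a) = C1 - a^4/4 + 3*a


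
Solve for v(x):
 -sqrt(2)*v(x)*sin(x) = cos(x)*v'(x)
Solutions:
 v(x) = C1*cos(x)^(sqrt(2))


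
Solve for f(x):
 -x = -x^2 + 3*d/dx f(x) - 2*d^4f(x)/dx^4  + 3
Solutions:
 f(x) = C1 + C4*exp(2^(2/3)*3^(1/3)*x/2) + x^3/9 - x^2/6 - x + (C2*sin(2^(2/3)*3^(5/6)*x/4) + C3*cos(2^(2/3)*3^(5/6)*x/4))*exp(-2^(2/3)*3^(1/3)*x/4)


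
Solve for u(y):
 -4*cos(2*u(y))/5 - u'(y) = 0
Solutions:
 4*y/5 - log(sin(2*u(y)) - 1)/4 + log(sin(2*u(y)) + 1)/4 = C1


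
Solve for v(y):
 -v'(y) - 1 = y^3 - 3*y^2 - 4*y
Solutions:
 v(y) = C1 - y^4/4 + y^3 + 2*y^2 - y


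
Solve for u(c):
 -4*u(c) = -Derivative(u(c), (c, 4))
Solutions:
 u(c) = C1*exp(-sqrt(2)*c) + C2*exp(sqrt(2)*c) + C3*sin(sqrt(2)*c) + C4*cos(sqrt(2)*c)


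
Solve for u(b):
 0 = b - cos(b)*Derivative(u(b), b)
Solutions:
 u(b) = C1 + Integral(b/cos(b), b)


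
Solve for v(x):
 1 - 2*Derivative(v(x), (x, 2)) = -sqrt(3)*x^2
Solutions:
 v(x) = C1 + C2*x + sqrt(3)*x^4/24 + x^2/4


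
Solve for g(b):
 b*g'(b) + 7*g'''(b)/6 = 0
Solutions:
 g(b) = C1 + Integral(C2*airyai(-6^(1/3)*7^(2/3)*b/7) + C3*airybi(-6^(1/3)*7^(2/3)*b/7), b)


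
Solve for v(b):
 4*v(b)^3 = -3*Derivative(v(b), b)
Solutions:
 v(b) = -sqrt(6)*sqrt(-1/(C1 - 4*b))/2
 v(b) = sqrt(6)*sqrt(-1/(C1 - 4*b))/2


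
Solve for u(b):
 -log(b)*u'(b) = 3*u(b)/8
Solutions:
 u(b) = C1*exp(-3*li(b)/8)


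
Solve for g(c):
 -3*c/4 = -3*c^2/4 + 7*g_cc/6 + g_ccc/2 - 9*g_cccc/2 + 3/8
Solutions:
 g(c) = C1 + C2*c + C3*exp(c*(1 - sqrt(85))/18) + C4*exp(c*(1 + sqrt(85))/18) + 3*c^4/56 - 39*c^3/196 + 7065*c^2/2744


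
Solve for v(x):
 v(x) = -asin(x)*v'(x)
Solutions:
 v(x) = C1*exp(-Integral(1/asin(x), x))


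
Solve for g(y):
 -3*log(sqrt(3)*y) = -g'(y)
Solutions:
 g(y) = C1 + 3*y*log(y) - 3*y + 3*y*log(3)/2


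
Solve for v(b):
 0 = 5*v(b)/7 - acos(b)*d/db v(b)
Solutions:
 v(b) = C1*exp(5*Integral(1/acos(b), b)/7)


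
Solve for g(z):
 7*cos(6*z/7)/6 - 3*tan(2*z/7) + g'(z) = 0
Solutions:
 g(z) = C1 - 21*log(cos(2*z/7))/2 - 49*sin(6*z/7)/36


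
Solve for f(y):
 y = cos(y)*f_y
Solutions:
 f(y) = C1 + Integral(y/cos(y), y)


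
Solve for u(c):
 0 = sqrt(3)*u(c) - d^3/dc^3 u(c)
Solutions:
 u(c) = C3*exp(3^(1/6)*c) + (C1*sin(3^(2/3)*c/2) + C2*cos(3^(2/3)*c/2))*exp(-3^(1/6)*c/2)


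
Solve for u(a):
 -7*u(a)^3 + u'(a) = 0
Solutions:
 u(a) = -sqrt(2)*sqrt(-1/(C1 + 7*a))/2
 u(a) = sqrt(2)*sqrt(-1/(C1 + 7*a))/2


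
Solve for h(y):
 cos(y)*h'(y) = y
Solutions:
 h(y) = C1 + Integral(y/cos(y), y)


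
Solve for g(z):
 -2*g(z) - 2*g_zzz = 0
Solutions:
 g(z) = C3*exp(-z) + (C1*sin(sqrt(3)*z/2) + C2*cos(sqrt(3)*z/2))*exp(z/2)


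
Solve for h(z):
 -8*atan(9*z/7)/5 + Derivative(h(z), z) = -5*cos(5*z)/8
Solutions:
 h(z) = C1 + 8*z*atan(9*z/7)/5 - 28*log(81*z^2 + 49)/45 - sin(5*z)/8


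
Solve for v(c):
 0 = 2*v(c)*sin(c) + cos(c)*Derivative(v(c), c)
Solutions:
 v(c) = C1*cos(c)^2


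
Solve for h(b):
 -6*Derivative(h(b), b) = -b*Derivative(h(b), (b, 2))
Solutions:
 h(b) = C1 + C2*b^7


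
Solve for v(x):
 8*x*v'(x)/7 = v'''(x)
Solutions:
 v(x) = C1 + Integral(C2*airyai(2*7^(2/3)*x/7) + C3*airybi(2*7^(2/3)*x/7), x)


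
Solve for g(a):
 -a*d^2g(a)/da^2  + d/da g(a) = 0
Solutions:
 g(a) = C1 + C2*a^2


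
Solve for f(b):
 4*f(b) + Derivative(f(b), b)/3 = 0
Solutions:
 f(b) = C1*exp(-12*b)


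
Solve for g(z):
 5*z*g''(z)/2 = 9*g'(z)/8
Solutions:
 g(z) = C1 + C2*z^(29/20)


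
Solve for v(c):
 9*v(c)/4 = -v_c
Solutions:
 v(c) = C1*exp(-9*c/4)


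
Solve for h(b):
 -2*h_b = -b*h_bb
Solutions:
 h(b) = C1 + C2*b^3


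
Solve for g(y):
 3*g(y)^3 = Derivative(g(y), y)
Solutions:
 g(y) = -sqrt(2)*sqrt(-1/(C1 + 3*y))/2
 g(y) = sqrt(2)*sqrt(-1/(C1 + 3*y))/2


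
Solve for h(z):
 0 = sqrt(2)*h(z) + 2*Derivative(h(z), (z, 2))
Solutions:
 h(z) = C1*sin(2^(3/4)*z/2) + C2*cos(2^(3/4)*z/2)


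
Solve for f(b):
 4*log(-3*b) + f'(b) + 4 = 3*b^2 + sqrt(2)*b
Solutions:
 f(b) = C1 + b^3 + sqrt(2)*b^2/2 - 4*b*log(-b) - 4*b*log(3)


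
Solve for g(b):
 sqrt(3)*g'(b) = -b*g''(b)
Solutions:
 g(b) = C1 + C2*b^(1 - sqrt(3))


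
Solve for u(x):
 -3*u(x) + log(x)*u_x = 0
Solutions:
 u(x) = C1*exp(3*li(x))


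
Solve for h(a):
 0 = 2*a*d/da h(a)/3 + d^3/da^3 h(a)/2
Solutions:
 h(a) = C1 + Integral(C2*airyai(-6^(2/3)*a/3) + C3*airybi(-6^(2/3)*a/3), a)


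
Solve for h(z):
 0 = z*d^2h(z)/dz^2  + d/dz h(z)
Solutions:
 h(z) = C1 + C2*log(z)


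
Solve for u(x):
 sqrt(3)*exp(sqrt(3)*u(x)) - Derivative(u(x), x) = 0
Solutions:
 u(x) = sqrt(3)*(2*log(-1/(C1 + sqrt(3)*x)) - log(3))/6


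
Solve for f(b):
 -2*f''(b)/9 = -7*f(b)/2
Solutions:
 f(b) = C1*exp(-3*sqrt(7)*b/2) + C2*exp(3*sqrt(7)*b/2)


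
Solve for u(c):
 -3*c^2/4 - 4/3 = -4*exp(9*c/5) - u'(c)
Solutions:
 u(c) = C1 + c^3/4 + 4*c/3 - 20*exp(9*c/5)/9


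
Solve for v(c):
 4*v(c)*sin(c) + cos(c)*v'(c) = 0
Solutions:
 v(c) = C1*cos(c)^4


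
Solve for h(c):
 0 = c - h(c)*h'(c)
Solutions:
 h(c) = -sqrt(C1 + c^2)
 h(c) = sqrt(C1 + c^2)


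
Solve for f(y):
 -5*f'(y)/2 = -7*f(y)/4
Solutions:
 f(y) = C1*exp(7*y/10)


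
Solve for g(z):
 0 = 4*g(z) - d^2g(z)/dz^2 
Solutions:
 g(z) = C1*exp(-2*z) + C2*exp(2*z)


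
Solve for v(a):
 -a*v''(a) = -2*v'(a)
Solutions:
 v(a) = C1 + C2*a^3


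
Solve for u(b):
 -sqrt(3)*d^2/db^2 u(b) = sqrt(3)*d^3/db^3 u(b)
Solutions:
 u(b) = C1 + C2*b + C3*exp(-b)


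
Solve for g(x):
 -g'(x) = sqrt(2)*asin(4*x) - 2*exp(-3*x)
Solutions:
 g(x) = C1 - sqrt(2)*x*asin(4*x) - sqrt(2)*sqrt(1 - 16*x^2)/4 - 2*exp(-3*x)/3


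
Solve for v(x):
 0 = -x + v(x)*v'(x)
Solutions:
 v(x) = -sqrt(C1 + x^2)
 v(x) = sqrt(C1 + x^2)


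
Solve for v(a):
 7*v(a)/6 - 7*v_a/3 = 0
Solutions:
 v(a) = C1*exp(a/2)


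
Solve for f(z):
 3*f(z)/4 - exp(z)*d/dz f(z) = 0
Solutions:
 f(z) = C1*exp(-3*exp(-z)/4)


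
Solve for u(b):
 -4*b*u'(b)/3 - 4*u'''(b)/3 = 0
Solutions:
 u(b) = C1 + Integral(C2*airyai(-b) + C3*airybi(-b), b)


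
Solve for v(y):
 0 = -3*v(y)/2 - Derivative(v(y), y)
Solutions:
 v(y) = C1*exp(-3*y/2)


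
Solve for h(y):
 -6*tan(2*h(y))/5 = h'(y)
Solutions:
 h(y) = -asin(C1*exp(-12*y/5))/2 + pi/2
 h(y) = asin(C1*exp(-12*y/5))/2


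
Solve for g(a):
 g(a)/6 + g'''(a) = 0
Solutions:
 g(a) = C3*exp(-6^(2/3)*a/6) + (C1*sin(2^(2/3)*3^(1/6)*a/4) + C2*cos(2^(2/3)*3^(1/6)*a/4))*exp(6^(2/3)*a/12)


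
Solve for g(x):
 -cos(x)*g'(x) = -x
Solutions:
 g(x) = C1 + Integral(x/cos(x), x)


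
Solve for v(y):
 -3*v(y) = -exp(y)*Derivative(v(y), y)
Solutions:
 v(y) = C1*exp(-3*exp(-y))


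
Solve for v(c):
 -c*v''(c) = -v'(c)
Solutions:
 v(c) = C1 + C2*c^2


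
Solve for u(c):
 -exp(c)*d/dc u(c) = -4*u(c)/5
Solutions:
 u(c) = C1*exp(-4*exp(-c)/5)


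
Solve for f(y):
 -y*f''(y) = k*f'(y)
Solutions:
 f(y) = C1 + y^(1 - re(k))*(C2*sin(log(y)*Abs(im(k))) + C3*cos(log(y)*im(k)))


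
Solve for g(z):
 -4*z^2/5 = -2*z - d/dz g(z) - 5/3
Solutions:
 g(z) = C1 + 4*z^3/15 - z^2 - 5*z/3


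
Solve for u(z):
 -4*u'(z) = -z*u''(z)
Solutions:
 u(z) = C1 + C2*z^5


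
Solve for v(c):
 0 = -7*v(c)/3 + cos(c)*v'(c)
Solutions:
 v(c) = C1*(sin(c) + 1)^(7/6)/(sin(c) - 1)^(7/6)


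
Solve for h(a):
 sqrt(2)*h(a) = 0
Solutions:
 h(a) = 0


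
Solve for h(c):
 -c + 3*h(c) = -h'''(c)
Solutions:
 h(c) = C3*exp(-3^(1/3)*c) + c/3 + (C1*sin(3^(5/6)*c/2) + C2*cos(3^(5/6)*c/2))*exp(3^(1/3)*c/2)


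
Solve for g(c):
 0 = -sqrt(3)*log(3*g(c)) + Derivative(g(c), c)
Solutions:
 -sqrt(3)*Integral(1/(log(_y) + log(3)), (_y, g(c)))/3 = C1 - c


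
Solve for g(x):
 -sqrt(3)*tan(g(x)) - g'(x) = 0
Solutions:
 g(x) = pi - asin(C1*exp(-sqrt(3)*x))
 g(x) = asin(C1*exp(-sqrt(3)*x))


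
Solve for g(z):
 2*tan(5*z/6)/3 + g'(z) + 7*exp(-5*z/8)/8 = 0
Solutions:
 g(z) = C1 - 2*log(tan(5*z/6)^2 + 1)/5 + 7*exp(-5*z/8)/5


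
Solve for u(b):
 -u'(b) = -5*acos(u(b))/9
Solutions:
 Integral(1/acos(_y), (_y, u(b))) = C1 + 5*b/9


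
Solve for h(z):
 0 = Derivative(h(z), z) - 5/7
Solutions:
 h(z) = C1 + 5*z/7


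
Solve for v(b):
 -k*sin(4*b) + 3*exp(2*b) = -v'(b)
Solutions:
 v(b) = C1 - k*cos(4*b)/4 - 3*exp(2*b)/2


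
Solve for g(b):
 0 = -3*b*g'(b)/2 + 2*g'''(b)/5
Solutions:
 g(b) = C1 + Integral(C2*airyai(30^(1/3)*b/2) + C3*airybi(30^(1/3)*b/2), b)


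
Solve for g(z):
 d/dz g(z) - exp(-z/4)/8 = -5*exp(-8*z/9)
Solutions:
 g(z) = C1 - exp(-z/4)/2 + 45*exp(-8*z/9)/8


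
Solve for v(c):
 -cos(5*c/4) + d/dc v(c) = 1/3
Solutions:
 v(c) = C1 + c/3 + 4*sin(5*c/4)/5


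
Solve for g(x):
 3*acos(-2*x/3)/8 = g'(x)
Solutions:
 g(x) = C1 + 3*x*acos(-2*x/3)/8 + 3*sqrt(9 - 4*x^2)/16


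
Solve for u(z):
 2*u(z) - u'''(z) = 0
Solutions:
 u(z) = C3*exp(2^(1/3)*z) + (C1*sin(2^(1/3)*sqrt(3)*z/2) + C2*cos(2^(1/3)*sqrt(3)*z/2))*exp(-2^(1/3)*z/2)


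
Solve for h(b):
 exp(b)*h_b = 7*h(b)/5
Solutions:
 h(b) = C1*exp(-7*exp(-b)/5)


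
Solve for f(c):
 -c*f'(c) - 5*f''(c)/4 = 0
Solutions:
 f(c) = C1 + C2*erf(sqrt(10)*c/5)


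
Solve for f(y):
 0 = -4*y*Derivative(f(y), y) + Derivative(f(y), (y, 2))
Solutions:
 f(y) = C1 + C2*erfi(sqrt(2)*y)


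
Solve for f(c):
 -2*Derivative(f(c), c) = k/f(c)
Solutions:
 f(c) = -sqrt(C1 - c*k)
 f(c) = sqrt(C1 - c*k)


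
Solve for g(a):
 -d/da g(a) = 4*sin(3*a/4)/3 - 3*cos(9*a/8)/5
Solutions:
 g(a) = C1 + 8*sin(9*a/8)/15 + 16*cos(3*a/4)/9


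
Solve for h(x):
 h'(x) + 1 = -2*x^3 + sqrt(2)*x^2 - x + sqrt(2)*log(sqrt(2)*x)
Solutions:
 h(x) = C1 - x^4/2 + sqrt(2)*x^3/3 - x^2/2 + sqrt(2)*x*log(x) - sqrt(2)*x - x + sqrt(2)*x*log(2)/2


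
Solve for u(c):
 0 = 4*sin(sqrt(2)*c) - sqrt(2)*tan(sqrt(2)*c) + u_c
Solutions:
 u(c) = C1 - log(cos(sqrt(2)*c)) + 2*sqrt(2)*cos(sqrt(2)*c)


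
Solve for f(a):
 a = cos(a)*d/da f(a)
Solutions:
 f(a) = C1 + Integral(a/cos(a), a)


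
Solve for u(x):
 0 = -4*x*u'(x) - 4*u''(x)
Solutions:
 u(x) = C1 + C2*erf(sqrt(2)*x/2)


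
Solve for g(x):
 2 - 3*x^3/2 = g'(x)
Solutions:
 g(x) = C1 - 3*x^4/8 + 2*x


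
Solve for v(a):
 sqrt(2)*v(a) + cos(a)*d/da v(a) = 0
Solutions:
 v(a) = C1*(sin(a) - 1)^(sqrt(2)/2)/(sin(a) + 1)^(sqrt(2)/2)


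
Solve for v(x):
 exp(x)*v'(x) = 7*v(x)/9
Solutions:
 v(x) = C1*exp(-7*exp(-x)/9)


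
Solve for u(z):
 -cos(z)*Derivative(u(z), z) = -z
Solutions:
 u(z) = C1 + Integral(z/cos(z), z)


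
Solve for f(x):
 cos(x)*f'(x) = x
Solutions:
 f(x) = C1 + Integral(x/cos(x), x)


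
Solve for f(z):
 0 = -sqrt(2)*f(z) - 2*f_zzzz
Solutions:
 f(z) = (C1*sin(2^(3/8)*z/2) + C2*cos(2^(3/8)*z/2))*exp(-2^(3/8)*z/2) + (C3*sin(2^(3/8)*z/2) + C4*cos(2^(3/8)*z/2))*exp(2^(3/8)*z/2)


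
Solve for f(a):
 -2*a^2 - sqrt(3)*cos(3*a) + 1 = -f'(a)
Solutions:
 f(a) = C1 + 2*a^3/3 - a + sqrt(3)*sin(3*a)/3


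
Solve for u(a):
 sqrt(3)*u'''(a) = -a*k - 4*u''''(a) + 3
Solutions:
 u(a) = C1 + C2*a + C3*a^2 + C4*exp(-sqrt(3)*a/4) - sqrt(3)*a^4*k/72 + a^3*(4*k + 3*sqrt(3))/18


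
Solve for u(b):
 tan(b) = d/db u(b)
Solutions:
 u(b) = C1 - log(cos(b))


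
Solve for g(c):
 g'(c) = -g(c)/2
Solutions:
 g(c) = C1*exp(-c/2)


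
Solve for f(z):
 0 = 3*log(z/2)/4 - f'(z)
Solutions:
 f(z) = C1 + 3*z*log(z)/4 - 3*z/4 - 3*z*log(2)/4


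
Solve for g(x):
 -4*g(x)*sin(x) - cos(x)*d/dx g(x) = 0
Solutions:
 g(x) = C1*cos(x)^4


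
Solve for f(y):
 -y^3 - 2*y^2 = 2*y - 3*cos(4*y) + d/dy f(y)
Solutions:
 f(y) = C1 - y^4/4 - 2*y^3/3 - y^2 + 3*sin(4*y)/4


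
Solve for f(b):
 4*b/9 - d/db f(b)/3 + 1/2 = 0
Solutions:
 f(b) = C1 + 2*b^2/3 + 3*b/2


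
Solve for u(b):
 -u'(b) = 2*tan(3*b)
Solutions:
 u(b) = C1 + 2*log(cos(3*b))/3


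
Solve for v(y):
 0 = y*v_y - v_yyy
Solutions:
 v(y) = C1 + Integral(C2*airyai(y) + C3*airybi(y), y)


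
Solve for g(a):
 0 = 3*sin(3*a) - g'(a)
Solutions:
 g(a) = C1 - cos(3*a)


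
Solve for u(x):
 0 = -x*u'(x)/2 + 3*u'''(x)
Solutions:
 u(x) = C1 + Integral(C2*airyai(6^(2/3)*x/6) + C3*airybi(6^(2/3)*x/6), x)


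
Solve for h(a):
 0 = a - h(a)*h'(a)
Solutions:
 h(a) = -sqrt(C1 + a^2)
 h(a) = sqrt(C1 + a^2)


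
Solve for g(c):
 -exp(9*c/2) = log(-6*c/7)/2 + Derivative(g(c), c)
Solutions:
 g(c) = C1 - c*log(-c)/2 + c*(-log(6) + 1/2 + log(42)/2) - 2*exp(9*c/2)/9


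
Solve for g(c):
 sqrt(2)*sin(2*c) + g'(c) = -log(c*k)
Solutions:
 g(c) = C1 - c*log(c*k) + c + sqrt(2)*cos(2*c)/2


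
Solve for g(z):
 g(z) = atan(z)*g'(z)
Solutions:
 g(z) = C1*exp(Integral(1/atan(z), z))


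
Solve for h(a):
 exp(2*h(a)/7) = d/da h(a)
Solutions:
 h(a) = 7*log(-sqrt(-1/(C1 + a))) - 7*log(2) + 7*log(14)/2
 h(a) = 7*log(-1/(C1 + a))/2 - 7*log(2) + 7*log(14)/2


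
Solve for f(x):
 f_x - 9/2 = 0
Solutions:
 f(x) = C1 + 9*x/2


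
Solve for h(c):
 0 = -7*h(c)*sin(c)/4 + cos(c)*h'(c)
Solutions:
 h(c) = C1/cos(c)^(7/4)


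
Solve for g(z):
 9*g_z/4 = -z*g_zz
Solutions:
 g(z) = C1 + C2/z^(5/4)


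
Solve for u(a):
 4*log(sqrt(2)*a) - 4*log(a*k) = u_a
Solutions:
 u(a) = C1 + 2*a*(-2*log(k) + log(2))


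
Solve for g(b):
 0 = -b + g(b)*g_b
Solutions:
 g(b) = -sqrt(C1 + b^2)
 g(b) = sqrt(C1 + b^2)


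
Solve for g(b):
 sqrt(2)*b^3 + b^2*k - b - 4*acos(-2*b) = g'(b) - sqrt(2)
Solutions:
 g(b) = C1 + sqrt(2)*b^4/4 + b^3*k/3 - b^2/2 - 4*b*acos(-2*b) + sqrt(2)*b - 2*sqrt(1 - 4*b^2)


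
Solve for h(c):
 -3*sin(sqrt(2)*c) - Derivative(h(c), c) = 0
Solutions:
 h(c) = C1 + 3*sqrt(2)*cos(sqrt(2)*c)/2


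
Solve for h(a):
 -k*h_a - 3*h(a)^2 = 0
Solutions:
 h(a) = k/(C1*k + 3*a)


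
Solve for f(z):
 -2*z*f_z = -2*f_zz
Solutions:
 f(z) = C1 + C2*erfi(sqrt(2)*z/2)


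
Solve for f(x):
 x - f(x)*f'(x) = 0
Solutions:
 f(x) = -sqrt(C1 + x^2)
 f(x) = sqrt(C1 + x^2)


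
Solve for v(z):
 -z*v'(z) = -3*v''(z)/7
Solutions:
 v(z) = C1 + C2*erfi(sqrt(42)*z/6)


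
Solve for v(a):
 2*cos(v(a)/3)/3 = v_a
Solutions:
 -2*a/3 - 3*log(sin(v(a)/3) - 1)/2 + 3*log(sin(v(a)/3) + 1)/2 = C1


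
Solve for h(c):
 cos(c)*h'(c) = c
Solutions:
 h(c) = C1 + Integral(c/cos(c), c)


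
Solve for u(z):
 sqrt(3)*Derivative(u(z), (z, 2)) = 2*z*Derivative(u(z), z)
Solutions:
 u(z) = C1 + C2*erfi(3^(3/4)*z/3)


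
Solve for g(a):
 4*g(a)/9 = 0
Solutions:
 g(a) = 0


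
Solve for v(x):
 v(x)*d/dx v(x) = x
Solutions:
 v(x) = -sqrt(C1 + x^2)
 v(x) = sqrt(C1 + x^2)


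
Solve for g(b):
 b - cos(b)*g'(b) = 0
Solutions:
 g(b) = C1 + Integral(b/cos(b), b)


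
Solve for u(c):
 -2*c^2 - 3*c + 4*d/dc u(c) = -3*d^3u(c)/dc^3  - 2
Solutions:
 u(c) = C1 + C2*sin(2*sqrt(3)*c/3) + C3*cos(2*sqrt(3)*c/3) + c^3/6 + 3*c^2/8 - 5*c/4


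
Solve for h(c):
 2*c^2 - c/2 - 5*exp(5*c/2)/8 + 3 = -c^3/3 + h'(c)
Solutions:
 h(c) = C1 + c^4/12 + 2*c^3/3 - c^2/4 + 3*c - exp(5*c/2)/4


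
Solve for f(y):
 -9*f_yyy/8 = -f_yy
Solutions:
 f(y) = C1 + C2*y + C3*exp(8*y/9)


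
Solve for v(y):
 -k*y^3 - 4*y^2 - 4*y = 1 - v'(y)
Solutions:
 v(y) = C1 + k*y^4/4 + 4*y^3/3 + 2*y^2 + y


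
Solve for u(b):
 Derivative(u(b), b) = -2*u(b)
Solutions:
 u(b) = C1*exp(-2*b)


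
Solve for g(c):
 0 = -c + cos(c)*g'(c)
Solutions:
 g(c) = C1 + Integral(c/cos(c), c)


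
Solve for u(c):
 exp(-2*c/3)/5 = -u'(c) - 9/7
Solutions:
 u(c) = C1 - 9*c/7 + 3*exp(-2*c/3)/10


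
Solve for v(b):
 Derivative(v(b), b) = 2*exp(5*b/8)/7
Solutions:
 v(b) = C1 + 16*exp(5*b/8)/35


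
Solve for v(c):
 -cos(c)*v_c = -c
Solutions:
 v(c) = C1 + Integral(c/cos(c), c)


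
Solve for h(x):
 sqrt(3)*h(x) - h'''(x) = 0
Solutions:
 h(x) = C3*exp(3^(1/6)*x) + (C1*sin(3^(2/3)*x/2) + C2*cos(3^(2/3)*x/2))*exp(-3^(1/6)*x/2)


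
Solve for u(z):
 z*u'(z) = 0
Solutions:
 u(z) = C1


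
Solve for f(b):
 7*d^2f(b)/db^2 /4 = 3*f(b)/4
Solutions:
 f(b) = C1*exp(-sqrt(21)*b/7) + C2*exp(sqrt(21)*b/7)


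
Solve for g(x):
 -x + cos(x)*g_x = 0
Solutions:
 g(x) = C1 + Integral(x/cos(x), x)


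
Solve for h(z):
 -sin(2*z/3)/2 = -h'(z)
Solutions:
 h(z) = C1 - 3*cos(2*z/3)/4


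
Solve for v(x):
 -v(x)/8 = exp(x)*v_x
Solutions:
 v(x) = C1*exp(exp(-x)/8)


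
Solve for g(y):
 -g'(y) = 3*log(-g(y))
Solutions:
 -li(-g(y)) = C1 - 3*y


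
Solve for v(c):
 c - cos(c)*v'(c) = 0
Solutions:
 v(c) = C1 + Integral(c/cos(c), c)


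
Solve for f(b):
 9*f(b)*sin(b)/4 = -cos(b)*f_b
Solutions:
 f(b) = C1*cos(b)^(9/4)


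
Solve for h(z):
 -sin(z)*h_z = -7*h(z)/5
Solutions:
 h(z) = C1*(cos(z) - 1)^(7/10)/(cos(z) + 1)^(7/10)


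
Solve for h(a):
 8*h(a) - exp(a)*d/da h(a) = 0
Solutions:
 h(a) = C1*exp(-8*exp(-a))


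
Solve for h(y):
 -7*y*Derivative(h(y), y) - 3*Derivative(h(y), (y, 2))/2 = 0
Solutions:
 h(y) = C1 + C2*erf(sqrt(21)*y/3)


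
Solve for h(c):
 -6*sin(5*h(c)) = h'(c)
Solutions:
 h(c) = -acos((-C1 - exp(60*c))/(C1 - exp(60*c)))/5 + 2*pi/5
 h(c) = acos((-C1 - exp(60*c))/(C1 - exp(60*c)))/5


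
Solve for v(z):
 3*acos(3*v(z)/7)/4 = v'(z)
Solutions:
 Integral(1/acos(3*_y/7), (_y, v(z))) = C1 + 3*z/4


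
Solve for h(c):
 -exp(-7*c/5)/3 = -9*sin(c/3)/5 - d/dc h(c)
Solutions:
 h(c) = C1 + 27*cos(c/3)/5 - 5*exp(-7*c/5)/21


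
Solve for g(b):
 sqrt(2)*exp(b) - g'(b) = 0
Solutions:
 g(b) = C1 + sqrt(2)*exp(b)


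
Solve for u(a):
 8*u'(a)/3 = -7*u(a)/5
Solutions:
 u(a) = C1*exp(-21*a/40)


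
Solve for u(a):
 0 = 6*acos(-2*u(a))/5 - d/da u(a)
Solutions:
 Integral(1/acos(-2*_y), (_y, u(a))) = C1 + 6*a/5


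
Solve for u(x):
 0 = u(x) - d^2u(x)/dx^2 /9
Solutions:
 u(x) = C1*exp(-3*x) + C2*exp(3*x)


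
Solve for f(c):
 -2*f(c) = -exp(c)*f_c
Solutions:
 f(c) = C1*exp(-2*exp(-c))


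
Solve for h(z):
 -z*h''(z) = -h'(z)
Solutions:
 h(z) = C1 + C2*z^2


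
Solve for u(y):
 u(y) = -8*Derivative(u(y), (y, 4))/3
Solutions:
 u(y) = (C1*sin(2^(3/4)*3^(1/4)*y/4) + C2*cos(2^(3/4)*3^(1/4)*y/4))*exp(-2^(3/4)*3^(1/4)*y/4) + (C3*sin(2^(3/4)*3^(1/4)*y/4) + C4*cos(2^(3/4)*3^(1/4)*y/4))*exp(2^(3/4)*3^(1/4)*y/4)


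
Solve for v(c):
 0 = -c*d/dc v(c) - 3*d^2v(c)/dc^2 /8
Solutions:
 v(c) = C1 + C2*erf(2*sqrt(3)*c/3)


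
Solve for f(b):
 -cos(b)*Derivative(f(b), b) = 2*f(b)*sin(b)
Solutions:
 f(b) = C1*cos(b)^2


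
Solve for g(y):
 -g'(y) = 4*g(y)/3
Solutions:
 g(y) = C1*exp(-4*y/3)


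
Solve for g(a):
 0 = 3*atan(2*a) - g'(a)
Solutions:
 g(a) = C1 + 3*a*atan(2*a) - 3*log(4*a^2 + 1)/4


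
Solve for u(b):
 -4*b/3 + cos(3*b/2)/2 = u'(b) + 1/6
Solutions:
 u(b) = C1 - 2*b^2/3 - b/6 + sin(3*b/2)/3


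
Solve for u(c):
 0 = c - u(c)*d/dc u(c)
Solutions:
 u(c) = -sqrt(C1 + c^2)
 u(c) = sqrt(C1 + c^2)


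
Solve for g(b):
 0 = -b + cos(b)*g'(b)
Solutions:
 g(b) = C1 + Integral(b/cos(b), b)


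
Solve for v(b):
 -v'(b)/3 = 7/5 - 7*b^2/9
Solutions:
 v(b) = C1 + 7*b^3/9 - 21*b/5


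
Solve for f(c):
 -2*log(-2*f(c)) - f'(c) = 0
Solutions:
 Integral(1/(log(-_y) + log(2)), (_y, f(c)))/2 = C1 - c


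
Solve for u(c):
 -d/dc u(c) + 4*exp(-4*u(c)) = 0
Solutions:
 u(c) = log(-I*(C1 + 16*c)^(1/4))
 u(c) = log(I*(C1 + 16*c)^(1/4))
 u(c) = log(-(C1 + 16*c)^(1/4))
 u(c) = log(C1 + 16*c)/4


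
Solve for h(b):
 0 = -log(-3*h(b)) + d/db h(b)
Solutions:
 -Integral(1/(log(-_y) + log(3)), (_y, h(b))) = C1 - b


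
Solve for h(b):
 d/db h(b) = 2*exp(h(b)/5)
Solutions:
 h(b) = 5*log(-1/(C1 + 2*b)) + 5*log(5)


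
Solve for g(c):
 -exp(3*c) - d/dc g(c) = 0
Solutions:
 g(c) = C1 - exp(3*c)/3


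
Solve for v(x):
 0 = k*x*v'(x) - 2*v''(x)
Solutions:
 v(x) = Piecewise((-sqrt(pi)*C1*erf(x*sqrt(-k)/2)/sqrt(-k) - C2, (k > 0) | (k < 0)), (-C1*x - C2, True))


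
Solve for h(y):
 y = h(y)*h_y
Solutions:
 h(y) = -sqrt(C1 + y^2)
 h(y) = sqrt(C1 + y^2)


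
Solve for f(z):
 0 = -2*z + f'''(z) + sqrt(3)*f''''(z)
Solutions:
 f(z) = C1 + C2*z + C3*z^2 + C4*exp(-sqrt(3)*z/3) + z^4/12 - sqrt(3)*z^3/3


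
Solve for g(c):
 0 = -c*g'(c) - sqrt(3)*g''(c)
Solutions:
 g(c) = C1 + C2*erf(sqrt(2)*3^(3/4)*c/6)


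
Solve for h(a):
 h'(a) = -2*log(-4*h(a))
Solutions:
 Integral(1/(log(-_y) + 2*log(2)), (_y, h(a)))/2 = C1 - a


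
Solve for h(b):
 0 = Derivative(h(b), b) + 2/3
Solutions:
 h(b) = C1 - 2*b/3


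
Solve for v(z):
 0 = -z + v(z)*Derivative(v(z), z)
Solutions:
 v(z) = -sqrt(C1 + z^2)
 v(z) = sqrt(C1 + z^2)


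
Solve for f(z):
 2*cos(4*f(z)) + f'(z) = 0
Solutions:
 f(z) = -asin((C1 + exp(16*z))/(C1 - exp(16*z)))/4 + pi/4
 f(z) = asin((C1 + exp(16*z))/(C1 - exp(16*z)))/4


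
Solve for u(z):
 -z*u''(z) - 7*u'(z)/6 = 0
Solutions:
 u(z) = C1 + C2/z^(1/6)


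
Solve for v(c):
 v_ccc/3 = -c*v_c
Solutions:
 v(c) = C1 + Integral(C2*airyai(-3^(1/3)*c) + C3*airybi(-3^(1/3)*c), c)


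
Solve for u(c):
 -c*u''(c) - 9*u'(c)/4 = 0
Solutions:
 u(c) = C1 + C2/c^(5/4)


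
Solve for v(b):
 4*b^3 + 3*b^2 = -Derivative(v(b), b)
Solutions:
 v(b) = C1 - b^4 - b^3


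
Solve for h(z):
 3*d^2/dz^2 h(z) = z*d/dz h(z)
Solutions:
 h(z) = C1 + C2*erfi(sqrt(6)*z/6)


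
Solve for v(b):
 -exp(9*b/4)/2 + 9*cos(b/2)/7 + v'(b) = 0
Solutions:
 v(b) = C1 + 2*exp(9*b/4)/9 - 18*sin(b/2)/7


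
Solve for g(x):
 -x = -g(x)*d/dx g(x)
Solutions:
 g(x) = -sqrt(C1 + x^2)
 g(x) = sqrt(C1 + x^2)


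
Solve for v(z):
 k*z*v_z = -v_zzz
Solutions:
 v(z) = C1 + Integral(C2*airyai(z*(-k)^(1/3)) + C3*airybi(z*(-k)^(1/3)), z)


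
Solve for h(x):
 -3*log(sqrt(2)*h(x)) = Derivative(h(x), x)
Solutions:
 2*Integral(1/(2*log(_y) + log(2)), (_y, h(x)))/3 = C1 - x


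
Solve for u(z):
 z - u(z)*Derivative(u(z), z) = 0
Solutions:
 u(z) = -sqrt(C1 + z^2)
 u(z) = sqrt(C1 + z^2)


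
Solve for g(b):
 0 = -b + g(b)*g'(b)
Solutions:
 g(b) = -sqrt(C1 + b^2)
 g(b) = sqrt(C1 + b^2)


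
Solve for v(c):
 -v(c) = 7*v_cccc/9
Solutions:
 v(c) = (C1*sin(sqrt(6)*7^(3/4)*c/14) + C2*cos(sqrt(6)*7^(3/4)*c/14))*exp(-sqrt(6)*7^(3/4)*c/14) + (C3*sin(sqrt(6)*7^(3/4)*c/14) + C4*cos(sqrt(6)*7^(3/4)*c/14))*exp(sqrt(6)*7^(3/4)*c/14)


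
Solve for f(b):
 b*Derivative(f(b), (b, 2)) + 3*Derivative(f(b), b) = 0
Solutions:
 f(b) = C1 + C2/b^2


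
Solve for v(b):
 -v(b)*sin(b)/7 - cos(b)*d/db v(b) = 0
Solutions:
 v(b) = C1*cos(b)^(1/7)


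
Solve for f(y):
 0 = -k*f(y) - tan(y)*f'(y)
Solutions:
 f(y) = C1*exp(-k*log(sin(y)))


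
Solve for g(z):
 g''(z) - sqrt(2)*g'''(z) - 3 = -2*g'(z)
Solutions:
 g(z) = C1 + C2*exp(sqrt(2)*z*(1 - sqrt(1 + 8*sqrt(2)))/4) + C3*exp(sqrt(2)*z*(1 + sqrt(1 + 8*sqrt(2)))/4) + 3*z/2


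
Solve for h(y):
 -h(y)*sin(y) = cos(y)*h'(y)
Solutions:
 h(y) = C1*cos(y)


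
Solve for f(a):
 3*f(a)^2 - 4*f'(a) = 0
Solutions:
 f(a) = -4/(C1 + 3*a)


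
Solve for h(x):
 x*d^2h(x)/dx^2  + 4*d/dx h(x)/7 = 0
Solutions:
 h(x) = C1 + C2*x^(3/7)


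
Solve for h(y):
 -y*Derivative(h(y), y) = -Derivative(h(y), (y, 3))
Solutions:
 h(y) = C1 + Integral(C2*airyai(y) + C3*airybi(y), y)


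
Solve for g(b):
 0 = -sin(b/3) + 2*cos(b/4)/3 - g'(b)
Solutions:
 g(b) = C1 + 8*sin(b/4)/3 + 3*cos(b/3)


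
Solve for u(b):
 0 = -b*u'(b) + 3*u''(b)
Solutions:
 u(b) = C1 + C2*erfi(sqrt(6)*b/6)


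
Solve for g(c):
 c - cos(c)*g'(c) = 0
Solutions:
 g(c) = C1 + Integral(c/cos(c), c)


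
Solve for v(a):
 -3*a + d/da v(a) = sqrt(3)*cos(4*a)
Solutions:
 v(a) = C1 + 3*a^2/2 + sqrt(3)*sin(4*a)/4


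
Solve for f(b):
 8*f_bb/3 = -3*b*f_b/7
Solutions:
 f(b) = C1 + C2*erf(3*sqrt(7)*b/28)


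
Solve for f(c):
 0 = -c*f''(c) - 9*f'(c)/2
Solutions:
 f(c) = C1 + C2/c^(7/2)


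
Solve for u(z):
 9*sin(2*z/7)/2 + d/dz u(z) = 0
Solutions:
 u(z) = C1 + 63*cos(2*z/7)/4


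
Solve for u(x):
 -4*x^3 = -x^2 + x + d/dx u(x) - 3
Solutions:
 u(x) = C1 - x^4 + x^3/3 - x^2/2 + 3*x


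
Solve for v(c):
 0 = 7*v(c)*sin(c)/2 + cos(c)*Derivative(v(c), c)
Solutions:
 v(c) = C1*cos(c)^(7/2)


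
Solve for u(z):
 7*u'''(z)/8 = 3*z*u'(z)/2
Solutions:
 u(z) = C1 + Integral(C2*airyai(12^(1/3)*7^(2/3)*z/7) + C3*airybi(12^(1/3)*7^(2/3)*z/7), z)


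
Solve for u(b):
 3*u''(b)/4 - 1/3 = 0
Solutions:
 u(b) = C1 + C2*b + 2*b^2/9


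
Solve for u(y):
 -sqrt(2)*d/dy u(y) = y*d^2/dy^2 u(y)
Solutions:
 u(y) = C1 + C2*y^(1 - sqrt(2))


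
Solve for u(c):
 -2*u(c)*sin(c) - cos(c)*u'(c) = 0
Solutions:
 u(c) = C1*cos(c)^2


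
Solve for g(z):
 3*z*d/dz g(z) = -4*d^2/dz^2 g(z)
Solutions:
 g(z) = C1 + C2*erf(sqrt(6)*z/4)


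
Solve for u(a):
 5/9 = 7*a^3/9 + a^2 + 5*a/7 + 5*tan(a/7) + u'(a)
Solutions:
 u(a) = C1 - 7*a^4/36 - a^3/3 - 5*a^2/14 + 5*a/9 + 35*log(cos(a/7))


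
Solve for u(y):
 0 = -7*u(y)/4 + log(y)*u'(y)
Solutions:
 u(y) = C1*exp(7*li(y)/4)


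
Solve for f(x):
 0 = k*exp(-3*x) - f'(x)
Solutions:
 f(x) = C1 - k*exp(-3*x)/3


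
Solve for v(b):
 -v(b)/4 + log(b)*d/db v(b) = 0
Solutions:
 v(b) = C1*exp(li(b)/4)


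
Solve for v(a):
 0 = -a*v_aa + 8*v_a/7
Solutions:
 v(a) = C1 + C2*a^(15/7)


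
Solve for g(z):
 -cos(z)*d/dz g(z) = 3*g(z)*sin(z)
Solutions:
 g(z) = C1*cos(z)^3


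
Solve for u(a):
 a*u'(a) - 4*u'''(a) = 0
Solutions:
 u(a) = C1 + Integral(C2*airyai(2^(1/3)*a/2) + C3*airybi(2^(1/3)*a/2), a)


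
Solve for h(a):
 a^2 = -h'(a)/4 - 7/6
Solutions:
 h(a) = C1 - 4*a^3/3 - 14*a/3


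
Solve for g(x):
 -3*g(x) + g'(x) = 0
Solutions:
 g(x) = C1*exp(3*x)


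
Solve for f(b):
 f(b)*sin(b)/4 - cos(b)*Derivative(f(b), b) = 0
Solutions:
 f(b) = C1/cos(b)^(1/4)


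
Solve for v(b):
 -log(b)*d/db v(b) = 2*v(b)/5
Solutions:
 v(b) = C1*exp(-2*li(b)/5)


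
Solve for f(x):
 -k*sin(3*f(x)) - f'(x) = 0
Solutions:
 f(x) = -acos((-C1 - exp(6*k*x))/(C1 - exp(6*k*x)))/3 + 2*pi/3
 f(x) = acos((-C1 - exp(6*k*x))/(C1 - exp(6*k*x)))/3


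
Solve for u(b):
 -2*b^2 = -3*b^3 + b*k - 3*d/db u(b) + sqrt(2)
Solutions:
 u(b) = C1 - b^4/4 + 2*b^3/9 + b^2*k/6 + sqrt(2)*b/3


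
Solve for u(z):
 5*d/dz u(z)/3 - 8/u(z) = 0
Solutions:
 u(z) = -sqrt(C1 + 240*z)/5
 u(z) = sqrt(C1 + 240*z)/5


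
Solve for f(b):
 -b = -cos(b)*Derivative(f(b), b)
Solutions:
 f(b) = C1 + Integral(b/cos(b), b)


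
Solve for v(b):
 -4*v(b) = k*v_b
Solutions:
 v(b) = C1*exp(-4*b/k)


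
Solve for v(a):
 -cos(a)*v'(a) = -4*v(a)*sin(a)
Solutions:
 v(a) = C1/cos(a)^4


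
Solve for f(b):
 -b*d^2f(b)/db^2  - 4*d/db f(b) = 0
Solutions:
 f(b) = C1 + C2/b^3


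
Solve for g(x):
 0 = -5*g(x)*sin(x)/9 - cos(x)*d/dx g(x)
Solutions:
 g(x) = C1*cos(x)^(5/9)


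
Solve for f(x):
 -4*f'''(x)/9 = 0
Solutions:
 f(x) = C1 + C2*x + C3*x^2


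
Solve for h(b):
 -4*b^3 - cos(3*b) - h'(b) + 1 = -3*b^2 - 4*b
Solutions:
 h(b) = C1 - b^4 + b^3 + 2*b^2 + b - sin(3*b)/3


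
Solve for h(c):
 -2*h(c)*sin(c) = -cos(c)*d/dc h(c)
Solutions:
 h(c) = C1/cos(c)^2


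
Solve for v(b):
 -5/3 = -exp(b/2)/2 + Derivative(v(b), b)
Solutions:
 v(b) = C1 - 5*b/3 + exp(b/2)


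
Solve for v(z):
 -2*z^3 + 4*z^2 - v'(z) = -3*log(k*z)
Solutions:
 v(z) = C1 - z^4/2 + 4*z^3/3 + 3*z*log(k*z) - 3*z


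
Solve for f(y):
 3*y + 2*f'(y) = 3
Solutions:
 f(y) = C1 - 3*y^2/4 + 3*y/2


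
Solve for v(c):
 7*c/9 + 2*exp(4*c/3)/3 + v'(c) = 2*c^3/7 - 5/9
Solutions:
 v(c) = C1 + c^4/14 - 7*c^2/18 - 5*c/9 - exp(4*c/3)/2


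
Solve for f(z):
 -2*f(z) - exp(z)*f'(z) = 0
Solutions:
 f(z) = C1*exp(2*exp(-z))


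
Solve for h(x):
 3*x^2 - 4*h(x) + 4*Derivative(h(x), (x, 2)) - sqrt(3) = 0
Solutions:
 h(x) = C1*exp(-x) + C2*exp(x) + 3*x^2/4 - sqrt(3)/4 + 3/2


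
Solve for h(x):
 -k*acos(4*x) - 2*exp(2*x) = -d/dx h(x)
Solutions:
 h(x) = C1 + k*(x*acos(4*x) - sqrt(1 - 16*x^2)/4) + exp(2*x)


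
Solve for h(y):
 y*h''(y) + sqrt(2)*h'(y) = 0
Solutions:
 h(y) = C1 + C2*y^(1 - sqrt(2))


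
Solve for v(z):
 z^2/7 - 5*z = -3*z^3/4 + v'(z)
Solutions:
 v(z) = C1 + 3*z^4/16 + z^3/21 - 5*z^2/2


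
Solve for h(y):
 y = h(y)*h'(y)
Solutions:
 h(y) = -sqrt(C1 + y^2)
 h(y) = sqrt(C1 + y^2)


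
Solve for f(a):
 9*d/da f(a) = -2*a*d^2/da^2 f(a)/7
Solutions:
 f(a) = C1 + C2/a^(61/2)


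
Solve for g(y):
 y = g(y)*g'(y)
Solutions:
 g(y) = -sqrt(C1 + y^2)
 g(y) = sqrt(C1 + y^2)


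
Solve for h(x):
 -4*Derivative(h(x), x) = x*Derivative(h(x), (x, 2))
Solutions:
 h(x) = C1 + C2/x^3


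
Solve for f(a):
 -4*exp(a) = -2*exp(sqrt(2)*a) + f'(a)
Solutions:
 f(a) = C1 - 4*exp(a) + sqrt(2)*exp(sqrt(2)*a)


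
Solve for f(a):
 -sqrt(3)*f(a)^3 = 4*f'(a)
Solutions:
 f(a) = -sqrt(2)*sqrt(-1/(C1 - sqrt(3)*a))
 f(a) = sqrt(2)*sqrt(-1/(C1 - sqrt(3)*a))


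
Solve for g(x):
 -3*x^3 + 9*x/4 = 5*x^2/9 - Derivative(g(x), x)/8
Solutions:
 g(x) = C1 + 6*x^4 + 40*x^3/27 - 9*x^2


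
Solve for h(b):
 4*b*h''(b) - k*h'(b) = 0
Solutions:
 h(b) = C1 + b^(re(k)/4 + 1)*(C2*sin(log(b)*Abs(im(k))/4) + C3*cos(log(b)*im(k)/4))


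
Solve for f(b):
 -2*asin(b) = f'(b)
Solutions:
 f(b) = C1 - 2*b*asin(b) - 2*sqrt(1 - b^2)


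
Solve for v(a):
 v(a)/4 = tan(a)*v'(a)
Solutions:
 v(a) = C1*sin(a)^(1/4)


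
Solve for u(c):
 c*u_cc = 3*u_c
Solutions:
 u(c) = C1 + C2*c^4


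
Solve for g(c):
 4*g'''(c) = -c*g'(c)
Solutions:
 g(c) = C1 + Integral(C2*airyai(-2^(1/3)*c/2) + C3*airybi(-2^(1/3)*c/2), c)


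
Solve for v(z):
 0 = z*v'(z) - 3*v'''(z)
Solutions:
 v(z) = C1 + Integral(C2*airyai(3^(2/3)*z/3) + C3*airybi(3^(2/3)*z/3), z)


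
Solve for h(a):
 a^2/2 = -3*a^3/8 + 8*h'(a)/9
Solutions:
 h(a) = C1 + 27*a^4/256 + 3*a^3/16


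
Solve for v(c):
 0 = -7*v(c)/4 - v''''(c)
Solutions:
 v(c) = (C1*sin(7^(1/4)*c/2) + C2*cos(7^(1/4)*c/2))*exp(-7^(1/4)*c/2) + (C3*sin(7^(1/4)*c/2) + C4*cos(7^(1/4)*c/2))*exp(7^(1/4)*c/2)


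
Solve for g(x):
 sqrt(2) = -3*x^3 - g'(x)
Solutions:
 g(x) = C1 - 3*x^4/4 - sqrt(2)*x


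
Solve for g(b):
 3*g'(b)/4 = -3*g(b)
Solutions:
 g(b) = C1*exp(-4*b)


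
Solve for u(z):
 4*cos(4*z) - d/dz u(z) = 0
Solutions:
 u(z) = C1 + sin(4*z)


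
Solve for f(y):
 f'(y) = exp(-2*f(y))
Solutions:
 f(y) = log(-sqrt(C1 + 2*y))
 f(y) = log(C1 + 2*y)/2


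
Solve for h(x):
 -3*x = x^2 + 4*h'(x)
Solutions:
 h(x) = C1 - x^3/12 - 3*x^2/8


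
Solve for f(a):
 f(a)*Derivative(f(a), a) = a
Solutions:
 f(a) = -sqrt(C1 + a^2)
 f(a) = sqrt(C1 + a^2)


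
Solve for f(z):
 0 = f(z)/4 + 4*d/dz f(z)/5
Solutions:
 f(z) = C1*exp(-5*z/16)


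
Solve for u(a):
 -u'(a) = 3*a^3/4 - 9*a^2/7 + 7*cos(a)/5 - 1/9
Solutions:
 u(a) = C1 - 3*a^4/16 + 3*a^3/7 + a/9 - 7*sin(a)/5


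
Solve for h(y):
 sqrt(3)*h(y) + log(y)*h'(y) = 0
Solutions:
 h(y) = C1*exp(-sqrt(3)*li(y))


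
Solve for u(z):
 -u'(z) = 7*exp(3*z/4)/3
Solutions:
 u(z) = C1 - 28*exp(3*z/4)/9


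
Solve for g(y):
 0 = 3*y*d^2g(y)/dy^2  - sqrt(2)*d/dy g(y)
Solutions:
 g(y) = C1 + C2*y^(sqrt(2)/3 + 1)


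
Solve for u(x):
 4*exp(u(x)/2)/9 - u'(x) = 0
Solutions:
 u(x) = 2*log(-1/(C1 + 4*x)) + 2*log(18)


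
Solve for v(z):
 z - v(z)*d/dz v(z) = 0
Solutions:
 v(z) = -sqrt(C1 + z^2)
 v(z) = sqrt(C1 + z^2)


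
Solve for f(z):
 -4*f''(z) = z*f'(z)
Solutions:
 f(z) = C1 + C2*erf(sqrt(2)*z/4)


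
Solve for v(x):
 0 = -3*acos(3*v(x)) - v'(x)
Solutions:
 Integral(1/acos(3*_y), (_y, v(x))) = C1 - 3*x


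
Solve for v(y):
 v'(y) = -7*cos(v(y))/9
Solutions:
 7*y/9 - log(sin(v(y)) - 1)/2 + log(sin(v(y)) + 1)/2 = C1


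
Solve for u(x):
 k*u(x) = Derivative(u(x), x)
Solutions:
 u(x) = C1*exp(k*x)


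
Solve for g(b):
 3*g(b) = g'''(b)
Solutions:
 g(b) = C3*exp(3^(1/3)*b) + (C1*sin(3^(5/6)*b/2) + C2*cos(3^(5/6)*b/2))*exp(-3^(1/3)*b/2)


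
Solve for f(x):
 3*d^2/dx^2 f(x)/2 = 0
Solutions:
 f(x) = C1 + C2*x


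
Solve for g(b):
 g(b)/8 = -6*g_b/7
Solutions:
 g(b) = C1*exp(-7*b/48)


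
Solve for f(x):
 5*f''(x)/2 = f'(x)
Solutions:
 f(x) = C1 + C2*exp(2*x/5)


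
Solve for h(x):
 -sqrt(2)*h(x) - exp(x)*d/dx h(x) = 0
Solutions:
 h(x) = C1*exp(sqrt(2)*exp(-x))


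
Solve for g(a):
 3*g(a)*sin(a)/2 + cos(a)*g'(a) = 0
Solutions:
 g(a) = C1*cos(a)^(3/2)


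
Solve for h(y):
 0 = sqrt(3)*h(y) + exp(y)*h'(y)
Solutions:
 h(y) = C1*exp(sqrt(3)*exp(-y))


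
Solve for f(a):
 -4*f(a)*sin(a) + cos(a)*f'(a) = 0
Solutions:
 f(a) = C1/cos(a)^4


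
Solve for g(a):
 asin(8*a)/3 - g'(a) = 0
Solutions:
 g(a) = C1 + a*asin(8*a)/3 + sqrt(1 - 64*a^2)/24


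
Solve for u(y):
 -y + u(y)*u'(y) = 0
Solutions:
 u(y) = -sqrt(C1 + y^2)
 u(y) = sqrt(C1 + y^2)


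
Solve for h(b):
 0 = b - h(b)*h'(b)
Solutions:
 h(b) = -sqrt(C1 + b^2)
 h(b) = sqrt(C1 + b^2)


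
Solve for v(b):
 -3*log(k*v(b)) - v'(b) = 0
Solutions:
 li(k*v(b))/k = C1 - 3*b


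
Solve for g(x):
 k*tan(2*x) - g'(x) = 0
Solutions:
 g(x) = C1 - k*log(cos(2*x))/2


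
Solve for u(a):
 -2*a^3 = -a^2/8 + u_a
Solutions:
 u(a) = C1 - a^4/2 + a^3/24


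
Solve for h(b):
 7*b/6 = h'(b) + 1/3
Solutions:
 h(b) = C1 + 7*b^2/12 - b/3


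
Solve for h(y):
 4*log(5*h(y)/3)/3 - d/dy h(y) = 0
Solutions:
 3*Integral(1/(-log(_y) - log(5) + log(3)), (_y, h(y)))/4 = C1 - y


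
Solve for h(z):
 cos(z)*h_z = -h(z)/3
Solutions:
 h(z) = C1*(sin(z) - 1)^(1/6)/(sin(z) + 1)^(1/6)


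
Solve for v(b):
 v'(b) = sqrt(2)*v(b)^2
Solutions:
 v(b) = -1/(C1 + sqrt(2)*b)


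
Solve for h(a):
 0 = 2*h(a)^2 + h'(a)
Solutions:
 h(a) = 1/(C1 + 2*a)


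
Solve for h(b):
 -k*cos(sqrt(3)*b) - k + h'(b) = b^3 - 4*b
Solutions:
 h(b) = C1 + b^4/4 - 2*b^2 + b*k + sqrt(3)*k*sin(sqrt(3)*b)/3


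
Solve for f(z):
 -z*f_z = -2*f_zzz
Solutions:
 f(z) = C1 + Integral(C2*airyai(2^(2/3)*z/2) + C3*airybi(2^(2/3)*z/2), z)


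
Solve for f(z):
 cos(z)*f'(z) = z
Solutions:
 f(z) = C1 + Integral(z/cos(z), z)


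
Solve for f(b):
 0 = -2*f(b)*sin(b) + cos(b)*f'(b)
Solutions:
 f(b) = C1/cos(b)^2


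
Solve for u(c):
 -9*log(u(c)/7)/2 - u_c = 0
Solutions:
 -2*Integral(1/(-log(_y) + log(7)), (_y, u(c)))/9 = C1 - c


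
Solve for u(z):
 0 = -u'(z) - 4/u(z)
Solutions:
 u(z) = -sqrt(C1 - 8*z)
 u(z) = sqrt(C1 - 8*z)


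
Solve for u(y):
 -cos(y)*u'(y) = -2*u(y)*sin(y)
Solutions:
 u(y) = C1/cos(y)^2


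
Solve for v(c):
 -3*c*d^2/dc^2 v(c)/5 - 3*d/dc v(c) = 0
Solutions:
 v(c) = C1 + C2/c^4


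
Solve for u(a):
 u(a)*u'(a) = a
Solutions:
 u(a) = -sqrt(C1 + a^2)
 u(a) = sqrt(C1 + a^2)


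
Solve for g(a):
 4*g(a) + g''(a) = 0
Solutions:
 g(a) = C1*sin(2*a) + C2*cos(2*a)


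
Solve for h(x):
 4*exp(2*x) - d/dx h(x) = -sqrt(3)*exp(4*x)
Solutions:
 h(x) = C1 + sqrt(3)*exp(4*x)/4 + 2*exp(2*x)


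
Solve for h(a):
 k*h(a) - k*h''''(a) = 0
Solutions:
 h(a) = C1*exp(-a) + C2*exp(a) + C3*sin(a) + C4*cos(a)


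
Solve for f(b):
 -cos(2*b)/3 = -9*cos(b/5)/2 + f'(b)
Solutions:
 f(b) = C1 + 45*sin(b/5)/2 - sin(2*b)/6


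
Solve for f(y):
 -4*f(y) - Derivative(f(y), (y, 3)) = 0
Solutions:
 f(y) = C3*exp(-2^(2/3)*y) + (C1*sin(2^(2/3)*sqrt(3)*y/2) + C2*cos(2^(2/3)*sqrt(3)*y/2))*exp(2^(2/3)*y/2)


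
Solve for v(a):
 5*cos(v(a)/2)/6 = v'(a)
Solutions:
 -5*a/6 - log(sin(v(a)/2) - 1) + log(sin(v(a)/2) + 1) = C1


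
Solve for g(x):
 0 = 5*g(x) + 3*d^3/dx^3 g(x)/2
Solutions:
 g(x) = C3*exp(-10^(1/3)*3^(2/3)*x/3) + (C1*sin(10^(1/3)*3^(1/6)*x/2) + C2*cos(10^(1/3)*3^(1/6)*x/2))*exp(10^(1/3)*3^(2/3)*x/6)


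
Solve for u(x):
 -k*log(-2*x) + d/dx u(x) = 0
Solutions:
 u(x) = C1 + k*x*log(-x) + k*x*(-1 + log(2))


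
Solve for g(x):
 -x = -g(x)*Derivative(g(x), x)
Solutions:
 g(x) = -sqrt(C1 + x^2)
 g(x) = sqrt(C1 + x^2)


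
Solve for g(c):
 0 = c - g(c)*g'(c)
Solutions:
 g(c) = -sqrt(C1 + c^2)
 g(c) = sqrt(C1 + c^2)


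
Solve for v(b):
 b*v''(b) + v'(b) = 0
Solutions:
 v(b) = C1 + C2*log(b)


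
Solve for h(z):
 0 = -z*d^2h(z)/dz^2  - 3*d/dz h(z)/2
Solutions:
 h(z) = C1 + C2/sqrt(z)
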